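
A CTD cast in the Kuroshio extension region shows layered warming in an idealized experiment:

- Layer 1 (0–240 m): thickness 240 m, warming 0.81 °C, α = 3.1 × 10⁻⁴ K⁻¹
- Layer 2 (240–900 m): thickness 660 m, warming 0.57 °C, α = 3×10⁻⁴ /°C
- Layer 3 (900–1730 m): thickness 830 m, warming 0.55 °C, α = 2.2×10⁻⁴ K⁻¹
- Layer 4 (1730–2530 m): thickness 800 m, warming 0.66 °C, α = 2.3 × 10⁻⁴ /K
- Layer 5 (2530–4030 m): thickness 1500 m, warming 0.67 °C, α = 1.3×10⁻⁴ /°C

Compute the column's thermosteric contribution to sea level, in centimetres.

0.81 × 240 × 3.1×10⁻⁴ = 0.060264 m
660 × 0.57 × 3×10⁻⁴ = 0.11286 m
0.55 × 830 × 2.2×10⁻⁴ = 0.10043 m
Layer 4: 2.3×10⁻⁴ × 800 × 0.66 = 0.12144 m
Layer 5: 1.3×10⁻⁴ × 0.67 × 1500 = 0.13065 m
Δh = 0.060264 + 0.11286 + 0.10043 + 0.12144 + 0.13065 = 0.525644 m

52.6 cm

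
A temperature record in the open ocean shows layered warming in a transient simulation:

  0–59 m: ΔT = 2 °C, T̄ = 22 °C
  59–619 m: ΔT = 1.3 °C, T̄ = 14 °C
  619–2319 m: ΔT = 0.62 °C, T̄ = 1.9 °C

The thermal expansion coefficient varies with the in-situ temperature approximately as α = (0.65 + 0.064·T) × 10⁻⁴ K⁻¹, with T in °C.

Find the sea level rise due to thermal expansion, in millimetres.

Layer 1: α = (0.65 + 0.064×22)×10⁻⁴ = 2.058×10⁻⁴ K⁻¹
Layer 2: α = (0.65 + 0.064×14)×10⁻⁴ = 1.546×10⁻⁴ K⁻¹
Layer 3: α = (0.65 + 0.064×1.9)×10⁻⁴ = 0.7716×10⁻⁴ K⁻¹
0–59 m: 59 × 2.058×10⁻⁴ × 2 = 0.0242844 m
1.546×10⁻⁴ × 560 × 1.3 = 0.1125488 m
Layer 3: 1700 × 0.7716×10⁻⁴ × 0.62 = 0.08132664 m
Δh = 0.0242844 + 0.1125488 + 0.08132664 = 0.21815984 m

Δh ≈ 218 mm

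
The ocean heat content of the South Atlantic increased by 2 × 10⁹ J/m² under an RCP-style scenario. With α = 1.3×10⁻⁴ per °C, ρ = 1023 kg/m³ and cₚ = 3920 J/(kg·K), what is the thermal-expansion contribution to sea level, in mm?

64.8 mm

Δh = αQ/(ρcₚ) = 1.3×10⁻⁴ × 2×10⁹ / (1023 × 3920) ≈ 0.064835 m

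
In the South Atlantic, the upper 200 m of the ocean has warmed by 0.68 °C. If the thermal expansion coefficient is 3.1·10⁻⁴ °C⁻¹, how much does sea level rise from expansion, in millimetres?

Δh = αΔT·H = 3.1×10⁻⁴ × 0.68 × 200 = 0.04216 m

Δh ≈ 42.2 mm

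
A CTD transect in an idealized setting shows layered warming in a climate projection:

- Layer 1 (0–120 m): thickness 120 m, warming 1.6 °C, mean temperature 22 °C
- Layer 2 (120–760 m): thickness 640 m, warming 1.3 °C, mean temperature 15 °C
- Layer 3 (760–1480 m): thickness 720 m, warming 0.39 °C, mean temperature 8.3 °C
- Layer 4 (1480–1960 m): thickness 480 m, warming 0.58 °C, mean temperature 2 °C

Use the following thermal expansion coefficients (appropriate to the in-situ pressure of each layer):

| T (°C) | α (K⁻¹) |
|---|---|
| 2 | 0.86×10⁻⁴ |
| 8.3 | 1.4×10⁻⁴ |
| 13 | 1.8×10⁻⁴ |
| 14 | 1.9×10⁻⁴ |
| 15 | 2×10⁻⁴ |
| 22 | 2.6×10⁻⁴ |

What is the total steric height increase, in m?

Δh ≈ 0.280 m

Layer 1 at 22 °C → α = 2.6×10⁻⁴ K⁻¹
Layer 2 at 15 °C → α = 2×10⁻⁴ K⁻¹
Layer 3 at 8.3 °C → α = 1.4×10⁻⁴ K⁻¹
Layer 4 at 2 °C → α = 0.86×10⁻⁴ K⁻¹
1.6 × 2.6×10⁻⁴ × 120 = 0.04992 m
1.3 × 2×10⁻⁴ × 640 = 0.16640 m
Layer 3: 720 × 1.4×10⁻⁴ × 0.39 = 0.039312 m
0.86×10⁻⁴ × 0.58 × 480 = 0.0239424 m
Δh = 0.04992 + 0.16640 + 0.039312 + 0.0239424 = 0.2795744 m ≈ 0.280 m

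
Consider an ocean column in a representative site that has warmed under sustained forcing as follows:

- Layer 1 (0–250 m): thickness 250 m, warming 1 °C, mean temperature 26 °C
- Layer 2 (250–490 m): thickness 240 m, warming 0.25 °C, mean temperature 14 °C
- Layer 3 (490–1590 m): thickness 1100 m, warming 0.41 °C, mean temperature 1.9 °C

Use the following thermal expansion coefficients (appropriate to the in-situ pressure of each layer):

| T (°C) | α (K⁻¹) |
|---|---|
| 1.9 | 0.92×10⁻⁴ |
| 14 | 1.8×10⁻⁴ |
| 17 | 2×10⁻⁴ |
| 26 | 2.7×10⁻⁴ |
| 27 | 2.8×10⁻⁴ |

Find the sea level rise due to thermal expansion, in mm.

Δh ≈ 120 mm

Layer 1 at 26 °C → α = 2.7×10⁻⁴ K⁻¹
Layer 2 at 14 °C → α = 1.8×10⁻⁴ K⁻¹
Layer 3 at 1.9 °C → α = 0.92×10⁻⁴ K⁻¹
2.7×10⁻⁴ × 1 × 250 = 0.06750 m
Layer 2: 0.25 × 1.8×10⁻⁴ × 240 = 0.01080 m
Layer 3: 0.92×10⁻⁴ × 1100 × 0.41 = 0.041492 m
Δh = 0.06750 + 0.01080 + 0.041492 = 0.119792 m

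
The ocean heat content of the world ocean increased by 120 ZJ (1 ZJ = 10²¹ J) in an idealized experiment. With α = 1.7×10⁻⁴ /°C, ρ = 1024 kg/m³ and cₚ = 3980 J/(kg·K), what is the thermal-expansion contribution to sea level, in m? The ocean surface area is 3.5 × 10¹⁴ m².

Δh = 0.014 m

Per unit area: Q = 120×10²¹ / (3.5×10¹⁴) ≈ 3.429×10⁸ J/m²
Δh = αQ/(ρcₚ) = 1.7×10⁻⁴ × 3.429×10⁸ / (1024 × 3980) ≈ 0.014303 m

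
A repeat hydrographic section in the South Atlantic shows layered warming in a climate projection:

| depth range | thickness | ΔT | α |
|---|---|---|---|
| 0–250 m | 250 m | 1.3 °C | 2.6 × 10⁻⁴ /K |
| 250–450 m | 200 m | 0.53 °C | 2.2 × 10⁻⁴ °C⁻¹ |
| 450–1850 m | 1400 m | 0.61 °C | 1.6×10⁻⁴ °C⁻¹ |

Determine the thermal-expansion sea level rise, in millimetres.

250 × 1.3 × 2.6×10⁻⁴ = 0.08450 m
250–450 m: 200 × 0.53 × 2.2×10⁻⁴ = 0.02332 m
450–1850 m: 1400 × 1.6×10⁻⁴ × 0.61 = 0.13664 m
Δh = 0.08450 + 0.02332 + 0.13664 = 0.24446 m

Δh ≈ 244 mm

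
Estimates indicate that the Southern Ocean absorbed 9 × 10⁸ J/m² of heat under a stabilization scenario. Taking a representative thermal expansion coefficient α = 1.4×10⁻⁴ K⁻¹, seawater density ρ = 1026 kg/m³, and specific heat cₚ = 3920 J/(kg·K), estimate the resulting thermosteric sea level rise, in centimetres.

Δh = αQ/(ρcₚ) = 1.4×10⁻⁴ × 9×10⁸ / (1026 × 3920) ≈ 0.031328 m

Δh ≈ 3.13 cm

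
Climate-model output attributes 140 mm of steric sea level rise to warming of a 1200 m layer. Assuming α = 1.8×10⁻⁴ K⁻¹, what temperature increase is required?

0.648 K

ΔT = Δh/(αH) = 0.14 / (1.8×10⁻⁴ × 1200) ≈ 0.6481 K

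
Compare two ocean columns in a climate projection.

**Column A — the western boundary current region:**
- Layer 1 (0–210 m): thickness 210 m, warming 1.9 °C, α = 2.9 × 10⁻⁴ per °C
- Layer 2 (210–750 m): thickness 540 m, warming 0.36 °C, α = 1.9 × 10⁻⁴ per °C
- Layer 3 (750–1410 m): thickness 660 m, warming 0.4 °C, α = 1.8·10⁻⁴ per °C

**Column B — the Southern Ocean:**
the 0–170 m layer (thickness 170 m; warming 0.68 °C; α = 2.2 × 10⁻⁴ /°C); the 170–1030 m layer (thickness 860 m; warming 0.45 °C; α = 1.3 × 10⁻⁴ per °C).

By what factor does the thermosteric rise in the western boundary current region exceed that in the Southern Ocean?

2.6

A 210 × 2.9×10⁻⁴ × 1.9 = 0.11571 m
A 210–750 m: 1.9×10⁻⁴ × 540 × 0.36 = 0.036936 m
A 1.8×10⁻⁴ × 660 × 0.4 = 0.04752 m
A total: 0.200166 m
B Layer 1: 0.68 × 170 × 2.2×10⁻⁴ = 0.025432 m
B 860 × 0.45 × 1.3×10⁻⁴ = 0.05031 m
B total: 0.075742 m
Ratio: 0.200166 / 0.075742 ≈ 2.643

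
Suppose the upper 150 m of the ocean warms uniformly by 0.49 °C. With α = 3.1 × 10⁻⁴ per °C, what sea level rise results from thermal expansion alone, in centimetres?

Δh ≈ 2.28 cm

Δh = αΔT·H = 3.1×10⁻⁴ × 0.49 × 150 = 0.022785 m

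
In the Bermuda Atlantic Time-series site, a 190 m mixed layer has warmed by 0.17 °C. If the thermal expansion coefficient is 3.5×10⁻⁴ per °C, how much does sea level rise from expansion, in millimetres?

Δh = 11.3 mm

Δh = αΔT·H = 3.5×10⁻⁴ × 0.17 × 190 = 0.011305 m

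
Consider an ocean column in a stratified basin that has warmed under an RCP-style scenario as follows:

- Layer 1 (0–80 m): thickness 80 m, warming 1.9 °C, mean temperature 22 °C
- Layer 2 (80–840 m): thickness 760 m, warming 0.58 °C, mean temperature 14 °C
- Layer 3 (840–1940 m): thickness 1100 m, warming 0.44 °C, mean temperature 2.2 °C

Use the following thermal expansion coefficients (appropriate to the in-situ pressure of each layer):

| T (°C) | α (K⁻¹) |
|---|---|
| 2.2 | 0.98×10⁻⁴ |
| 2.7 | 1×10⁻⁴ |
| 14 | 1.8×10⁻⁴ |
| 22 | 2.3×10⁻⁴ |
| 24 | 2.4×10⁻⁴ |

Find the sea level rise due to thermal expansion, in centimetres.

about 16 cm

Layer 1 at 22 °C → α = 2.3×10⁻⁴ K⁻¹
Layer 2 at 14 °C → α = 1.8×10⁻⁴ K⁻¹
Layer 3 at 2.2 °C → α = 0.98×10⁻⁴ K⁻¹
0–80 m: 1.9 × 80 × 2.3×10⁻⁴ = 0.03496 m
Layer 2: 1.8×10⁻⁴ × 760 × 0.58 = 0.079344 m
840–1940 m: 1100 × 0.44 × 0.98×10⁻⁴ = 0.047432 m
Δh = 0.03496 + 0.079344 + 0.047432 = 0.161736 m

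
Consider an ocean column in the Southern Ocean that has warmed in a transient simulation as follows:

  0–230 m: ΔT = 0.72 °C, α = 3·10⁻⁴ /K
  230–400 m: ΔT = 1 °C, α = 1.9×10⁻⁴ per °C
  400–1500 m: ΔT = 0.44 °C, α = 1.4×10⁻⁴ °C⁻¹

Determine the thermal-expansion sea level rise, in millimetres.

3×10⁻⁴ × 230 × 0.72 = 0.04968 m
Layer 2: 170 × 1 × 1.9×10⁻⁴ = 0.03230 m
1100 × 1.4×10⁻⁴ × 0.44 = 0.06776 m
Δh = 0.04968 + 0.03230 + 0.06776 = 0.14974 m ≈ 150 mm

Δh ≈ 150 mm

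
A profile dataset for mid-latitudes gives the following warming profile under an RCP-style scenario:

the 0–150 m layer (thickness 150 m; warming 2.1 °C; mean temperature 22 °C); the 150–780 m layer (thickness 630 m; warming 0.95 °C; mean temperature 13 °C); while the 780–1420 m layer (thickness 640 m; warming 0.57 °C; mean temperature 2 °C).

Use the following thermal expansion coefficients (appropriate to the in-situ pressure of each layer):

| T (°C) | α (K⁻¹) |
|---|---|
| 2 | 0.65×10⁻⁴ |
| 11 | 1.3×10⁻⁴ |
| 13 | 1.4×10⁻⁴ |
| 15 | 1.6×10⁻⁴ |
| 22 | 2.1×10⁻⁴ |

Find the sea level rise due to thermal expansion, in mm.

Δh ≈ 170 mm

Layer 1 at 22 °C → α = 2.1×10⁻⁴ K⁻¹
Layer 2 at 13 °C → α = 1.4×10⁻⁴ K⁻¹
Layer 3 at 2 °C → α = 0.65×10⁻⁴ K⁻¹
0–150 m: 150 × 2.1 × 2.1×10⁻⁴ = 0.06615 m
630 × 1.4×10⁻⁴ × 0.95 = 0.08379 m
780–1420 m: 0.57 × 0.65×10⁻⁴ × 640 = 0.023712 m
Δh = 0.06615 + 0.08379 + 0.023712 = 0.173652 m ≈ 170 mm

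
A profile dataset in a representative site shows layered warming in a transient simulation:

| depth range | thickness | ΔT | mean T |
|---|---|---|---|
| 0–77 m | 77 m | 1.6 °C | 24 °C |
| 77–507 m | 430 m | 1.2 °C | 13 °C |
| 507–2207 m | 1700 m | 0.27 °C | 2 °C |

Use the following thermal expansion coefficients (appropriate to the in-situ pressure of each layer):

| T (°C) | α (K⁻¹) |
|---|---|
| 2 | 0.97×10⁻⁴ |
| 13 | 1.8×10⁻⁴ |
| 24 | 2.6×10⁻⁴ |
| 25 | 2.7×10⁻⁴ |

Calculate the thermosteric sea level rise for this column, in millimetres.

Layer 1 at 24 °C → α = 2.6×10⁻⁴ K⁻¹
Layer 2 at 13 °C → α = 1.8×10⁻⁴ K⁻¹
Layer 3 at 2 °C → α = 0.97×10⁻⁴ K⁻¹
Layer 1: 1.6 × 77 × 2.6×10⁻⁴ = 0.032032 m
1.2 × 430 × 1.8×10⁻⁴ = 0.09288 m
Layer 3: 0.27 × 1700 × 0.97×10⁻⁴ = 0.044523 m
Δh = 0.032032 + 0.09288 + 0.044523 = 0.169435 m

Δh = 170 mm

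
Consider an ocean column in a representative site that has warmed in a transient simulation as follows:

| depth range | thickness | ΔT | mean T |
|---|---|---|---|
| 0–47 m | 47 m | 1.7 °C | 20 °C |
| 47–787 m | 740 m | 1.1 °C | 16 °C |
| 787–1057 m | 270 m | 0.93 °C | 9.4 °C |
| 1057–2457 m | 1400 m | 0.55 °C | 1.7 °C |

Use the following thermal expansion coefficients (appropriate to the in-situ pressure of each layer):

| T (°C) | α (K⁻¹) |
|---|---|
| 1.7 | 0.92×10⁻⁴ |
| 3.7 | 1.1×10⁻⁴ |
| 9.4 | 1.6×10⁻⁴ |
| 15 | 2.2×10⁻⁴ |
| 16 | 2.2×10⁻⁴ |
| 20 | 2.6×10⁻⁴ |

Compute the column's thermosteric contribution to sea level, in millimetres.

311 mm

Layer 1 at 20 °C → α = 2.6×10⁻⁴ K⁻¹
Layer 2 at 16 °C → α = 2.2×10⁻⁴ K⁻¹
Layer 3 at 9.4 °C → α = 1.6×10⁻⁴ K⁻¹
Layer 4 at 1.7 °C → α = 0.92×10⁻⁴ K⁻¹
0–47 m: 47 × 1.7 × 2.6×10⁻⁴ = 0.020774 m
47–787 m: 1.1 × 740 × 2.2×10⁻⁴ = 0.17908 m
1.6×10⁻⁴ × 0.93 × 270 = 0.040176 m
1057–2457 m: 1400 × 0.55 × 0.92×10⁻⁴ = 0.07084 m
Δh = 0.020774 + 0.17908 + 0.040176 + 0.07084 = 0.31087 m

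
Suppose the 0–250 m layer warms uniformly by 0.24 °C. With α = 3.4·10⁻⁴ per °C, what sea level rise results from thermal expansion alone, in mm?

Δh = αΔT·H = 3.4×10⁻⁴ × 0.24 × 250 = 0.02040 m

Δh ≈ 20 mm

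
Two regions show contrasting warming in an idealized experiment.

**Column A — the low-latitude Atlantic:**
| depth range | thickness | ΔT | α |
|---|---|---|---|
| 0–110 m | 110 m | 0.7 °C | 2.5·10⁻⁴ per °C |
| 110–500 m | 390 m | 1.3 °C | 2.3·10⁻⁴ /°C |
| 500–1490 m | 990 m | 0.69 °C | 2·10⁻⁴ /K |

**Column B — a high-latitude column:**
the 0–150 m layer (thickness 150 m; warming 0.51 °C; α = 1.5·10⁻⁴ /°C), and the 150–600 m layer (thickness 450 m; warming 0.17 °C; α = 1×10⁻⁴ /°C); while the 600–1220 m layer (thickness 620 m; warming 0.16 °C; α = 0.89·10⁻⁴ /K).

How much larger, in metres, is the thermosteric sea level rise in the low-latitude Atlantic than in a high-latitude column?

0.245 m

A Layer 1: 0.7 × 2.5×10⁻⁴ × 110 = 0.01925 m
A Layer 2: 2.3×10⁻⁴ × 1.3 × 390 = 0.11661 m
A 500–1490 m: 2×10⁻⁴ × 0.69 × 990 = 0.13662 m
A total: 0.27248 m
B 1.5×10⁻⁴ × 150 × 0.51 = 0.011475 m
B Layer 2: 1×10⁻⁴ × 450 × 0.17 = 0.00765 m
B 600–1220 m: 0.16 × 620 × 0.89×10⁻⁴ = 0.0088288 m
B total: 0.0279538 m
Difference: 0.27248 − 0.0279538 = 0.2445262 m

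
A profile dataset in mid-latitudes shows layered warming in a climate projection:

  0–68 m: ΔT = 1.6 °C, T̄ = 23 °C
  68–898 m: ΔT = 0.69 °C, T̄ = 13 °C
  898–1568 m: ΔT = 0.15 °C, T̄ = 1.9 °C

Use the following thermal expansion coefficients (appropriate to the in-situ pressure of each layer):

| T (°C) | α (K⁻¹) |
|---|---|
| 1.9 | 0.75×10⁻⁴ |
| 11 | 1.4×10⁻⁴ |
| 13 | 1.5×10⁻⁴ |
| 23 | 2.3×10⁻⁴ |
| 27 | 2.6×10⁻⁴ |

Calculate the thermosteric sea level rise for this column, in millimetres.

Layer 1 at 23 °C → α = 2.3×10⁻⁴ K⁻¹
Layer 2 at 13 °C → α = 1.5×10⁻⁴ K⁻¹
Layer 3 at 1.9 °C → α = 0.75×10⁻⁴ K⁻¹
1.6 × 2.3×10⁻⁴ × 68 = 0.025024 m
Layer 2: 1.5×10⁻⁴ × 830 × 0.69 = 0.085905 m
898–1568 m: 0.15 × 670 × 0.75×10⁻⁴ = 0.0075375 m
Δh = 0.025024 + 0.085905 + 0.0075375 = 0.1184665 m ≈ 118 mm

Δh ≈ 118 mm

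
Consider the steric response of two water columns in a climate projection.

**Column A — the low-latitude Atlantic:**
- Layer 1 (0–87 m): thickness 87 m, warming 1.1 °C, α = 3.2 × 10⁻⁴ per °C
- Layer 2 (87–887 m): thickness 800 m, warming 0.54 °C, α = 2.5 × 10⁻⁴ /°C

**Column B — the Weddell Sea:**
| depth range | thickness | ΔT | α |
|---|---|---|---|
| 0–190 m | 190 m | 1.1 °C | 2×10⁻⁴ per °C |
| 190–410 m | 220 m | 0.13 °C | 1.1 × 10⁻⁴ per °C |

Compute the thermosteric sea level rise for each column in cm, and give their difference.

Δh_A ≈ 13.9 cm, Δh_B ≈ 4.49 cm; difference ≈ 9.37 cm

A 3.2×10⁻⁴ × 1.1 × 87 = 0.030624 m
A 0.54 × 2.5×10⁻⁴ × 800 = 0.10800 m
A total: 0.138624 m
B 0–190 m: 1.1 × 2×10⁻⁴ × 190 = 0.04180 m
B 190–410 m: 220 × 1.1×10⁻⁴ × 0.13 = 0.003146 m
B total: 0.044946 m
Difference: 0.138624 − 0.044946 = 0.093678 m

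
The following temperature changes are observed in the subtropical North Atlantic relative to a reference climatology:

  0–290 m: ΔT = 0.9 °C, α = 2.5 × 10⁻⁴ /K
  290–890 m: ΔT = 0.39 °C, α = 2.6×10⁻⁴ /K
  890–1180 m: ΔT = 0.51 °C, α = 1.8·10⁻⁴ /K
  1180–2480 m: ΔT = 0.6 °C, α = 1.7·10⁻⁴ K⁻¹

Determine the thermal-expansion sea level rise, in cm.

29 cm of thermosteric rise

Layer 1: 2.5×10⁻⁴ × 0.9 × 290 = 0.06525 m
0.39 × 600 × 2.6×10⁻⁴ = 0.06084 m
890–1180 m: 1.8×10⁻⁴ × 290 × 0.51 = 0.026622 m
1180–2480 m: 1300 × 1.7×10⁻⁴ × 0.6 = 0.13260 m
Δh = 0.06525 + 0.06084 + 0.026622 + 0.13260 = 0.285312 m ≈ 29 cm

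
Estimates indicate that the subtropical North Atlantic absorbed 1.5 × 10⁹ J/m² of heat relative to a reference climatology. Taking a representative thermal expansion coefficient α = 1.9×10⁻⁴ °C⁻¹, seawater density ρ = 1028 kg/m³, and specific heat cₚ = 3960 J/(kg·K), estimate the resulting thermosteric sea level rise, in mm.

Δh = αQ/(ρcₚ) = 1.9×10⁻⁴ × 1.5×10⁹ / (1028 × 3960) ≈ 0.070009 m

Δh = 70.0 mm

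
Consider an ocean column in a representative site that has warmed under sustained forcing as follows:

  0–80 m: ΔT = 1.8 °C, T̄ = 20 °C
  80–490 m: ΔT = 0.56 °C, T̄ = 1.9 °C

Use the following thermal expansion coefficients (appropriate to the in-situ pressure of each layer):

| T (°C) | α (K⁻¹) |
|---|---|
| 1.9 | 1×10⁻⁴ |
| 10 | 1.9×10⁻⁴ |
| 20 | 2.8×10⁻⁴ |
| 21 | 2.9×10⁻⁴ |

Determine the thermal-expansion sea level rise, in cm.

about 6.33 cm

Layer 1 at 20 °C → α = 2.8×10⁻⁴ K⁻¹
Layer 2 at 1.9 °C → α = 1×10⁻⁴ K⁻¹
1.8 × 2.8×10⁻⁴ × 80 = 0.04032 m
80–490 m: 410 × 0.56 × 1×10⁻⁴ = 0.02296 m
Δh = 0.04032 + 0.02296 = 0.06328 m ≈ 6.33 cm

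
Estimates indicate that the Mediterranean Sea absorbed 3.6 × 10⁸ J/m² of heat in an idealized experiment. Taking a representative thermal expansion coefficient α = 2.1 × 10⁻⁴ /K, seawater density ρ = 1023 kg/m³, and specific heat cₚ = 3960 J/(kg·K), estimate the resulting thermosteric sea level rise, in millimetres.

Δh = 18.7 mm

Δh = αQ/(ρcₚ) = 2.1×10⁻⁴ × 3.6×10⁸ / (1023 × 3960) ≈ 0.018662 m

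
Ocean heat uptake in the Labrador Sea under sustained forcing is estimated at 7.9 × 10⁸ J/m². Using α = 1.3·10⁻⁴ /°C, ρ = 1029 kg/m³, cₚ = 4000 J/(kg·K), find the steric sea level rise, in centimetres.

about 2.50 cm

Δh = αQ/(ρcₚ) = 1.3×10⁻⁴ × 7.9×10⁸ / (1029 × 4000) ≈ 0.024951 m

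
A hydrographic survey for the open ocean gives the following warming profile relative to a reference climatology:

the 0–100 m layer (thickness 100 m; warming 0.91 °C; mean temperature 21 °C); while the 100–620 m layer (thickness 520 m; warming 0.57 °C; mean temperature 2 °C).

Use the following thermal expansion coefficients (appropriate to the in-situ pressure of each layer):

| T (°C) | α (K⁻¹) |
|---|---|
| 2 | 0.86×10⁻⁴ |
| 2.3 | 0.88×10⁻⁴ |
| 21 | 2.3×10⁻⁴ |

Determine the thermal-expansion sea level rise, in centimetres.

4.64 cm

Layer 1 at 21 °C → α = 2.3×10⁻⁴ K⁻¹
Layer 2 at 2 °C → α = 0.86×10⁻⁴ K⁻¹
2.3×10⁻⁴ × 100 × 0.91 = 0.02093 m
Layer 2: 0.57 × 0.86×10⁻⁴ × 520 = 0.0254904 m
Δh = 0.02093 + 0.0254904 = 0.0464204 m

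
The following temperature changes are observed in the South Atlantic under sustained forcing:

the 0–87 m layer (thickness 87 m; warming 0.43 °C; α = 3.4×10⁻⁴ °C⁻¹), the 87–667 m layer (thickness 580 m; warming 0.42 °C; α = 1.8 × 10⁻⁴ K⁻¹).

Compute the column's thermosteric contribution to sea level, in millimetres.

Δh ≈ 56.6 mm

87 × 3.4×10⁻⁴ × 0.43 = 0.0127194 m
87–667 m: 1.8×10⁻⁴ × 0.42 × 580 = 0.043848 m
Δh = 0.0127194 + 0.043848 = 0.0565674 m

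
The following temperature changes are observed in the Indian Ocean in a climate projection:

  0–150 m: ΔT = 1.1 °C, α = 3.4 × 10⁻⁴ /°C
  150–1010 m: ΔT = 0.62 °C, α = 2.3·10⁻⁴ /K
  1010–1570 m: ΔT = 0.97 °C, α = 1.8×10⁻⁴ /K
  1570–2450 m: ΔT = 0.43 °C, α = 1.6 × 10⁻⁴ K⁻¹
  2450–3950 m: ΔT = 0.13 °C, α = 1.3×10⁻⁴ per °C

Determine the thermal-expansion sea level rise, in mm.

150 × 3.4×10⁻⁴ × 1.1 = 0.05610 m
860 × 0.62 × 2.3×10⁻⁴ = 0.122636 m
560 × 1.8×10⁻⁴ × 0.97 = 0.097776 m
1570–2450 m: 880 × 0.43 × 1.6×10⁻⁴ = 0.060544 m
Layer 5: 1.3×10⁻⁴ × 0.13 × 1500 = 0.02535 m
Δh = 0.05610 + 0.122636 + 0.097776 + 0.060544 + 0.02535 = 0.362406 m ≈ 362 mm

362 mm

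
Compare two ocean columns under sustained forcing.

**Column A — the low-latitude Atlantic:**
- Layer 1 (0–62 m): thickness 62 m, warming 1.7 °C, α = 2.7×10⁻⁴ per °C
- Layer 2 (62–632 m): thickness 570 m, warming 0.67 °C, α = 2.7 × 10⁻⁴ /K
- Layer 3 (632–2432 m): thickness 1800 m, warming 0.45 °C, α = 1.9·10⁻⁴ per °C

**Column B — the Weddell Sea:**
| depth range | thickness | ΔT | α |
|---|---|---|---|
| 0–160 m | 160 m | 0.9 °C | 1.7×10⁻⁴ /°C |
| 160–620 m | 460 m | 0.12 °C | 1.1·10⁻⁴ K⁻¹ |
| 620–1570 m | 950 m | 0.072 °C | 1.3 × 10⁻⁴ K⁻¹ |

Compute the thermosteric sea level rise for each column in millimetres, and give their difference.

A: 290 mm; B: 39 mm; difference 250 mm

A 2.7×10⁻⁴ × 1.7 × 62 = 0.028458 m
A 62–632 m: 2.7×10⁻⁴ × 570 × 0.67 = 0.103113 m
A Layer 3: 1.9×10⁻⁴ × 0.45 × 1800 = 0.15390 m
A total: 0.285471 m
B 0–160 m: 0.9 × 1.7×10⁻⁴ × 160 = 0.02448 m
B 0.12 × 1.1×10⁻⁴ × 460 = 0.006072 m
B 1.3×10⁻⁴ × 950 × 0.072 = 0.008892 m
B total: 0.039444 m
Difference: 0.285471 − 0.039444 = 0.246027 m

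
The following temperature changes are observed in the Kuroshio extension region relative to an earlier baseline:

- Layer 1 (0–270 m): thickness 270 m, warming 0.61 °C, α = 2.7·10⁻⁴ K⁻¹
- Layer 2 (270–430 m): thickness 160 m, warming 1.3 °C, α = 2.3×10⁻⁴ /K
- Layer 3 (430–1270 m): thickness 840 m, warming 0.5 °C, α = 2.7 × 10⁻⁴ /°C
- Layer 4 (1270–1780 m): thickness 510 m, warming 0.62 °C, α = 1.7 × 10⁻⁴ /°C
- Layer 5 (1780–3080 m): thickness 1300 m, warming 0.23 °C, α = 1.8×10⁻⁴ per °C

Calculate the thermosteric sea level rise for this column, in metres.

Δh = 0.313 m

270 × 0.61 × 2.7×10⁻⁴ = 0.044469 m
1.3 × 160 × 2.3×10⁻⁴ = 0.04784 m
430–1270 m: 2.7×10⁻⁴ × 0.5 × 840 = 0.11340 m
Layer 4: 510 × 0.62 × 1.7×10⁻⁴ = 0.053754 m
Layer 5: 0.23 × 1.8×10⁻⁴ × 1300 = 0.05382 m
Δh = 0.044469 + 0.04784 + 0.11340 + 0.053754 + 0.05382 = 0.313283 m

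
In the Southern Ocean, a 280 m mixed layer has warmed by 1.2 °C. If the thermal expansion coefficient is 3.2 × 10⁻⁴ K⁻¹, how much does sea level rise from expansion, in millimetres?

110 mm

Δh = αΔT·H = 3.2×10⁻⁴ × 1.2 × 280 = 0.10752 m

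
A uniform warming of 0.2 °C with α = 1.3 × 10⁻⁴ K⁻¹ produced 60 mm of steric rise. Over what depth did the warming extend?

H ≈ 2310 m

H = Δh/(αΔT) = 0.06 / (1.3×10⁻⁴ × 0.2) ≈ 2308 m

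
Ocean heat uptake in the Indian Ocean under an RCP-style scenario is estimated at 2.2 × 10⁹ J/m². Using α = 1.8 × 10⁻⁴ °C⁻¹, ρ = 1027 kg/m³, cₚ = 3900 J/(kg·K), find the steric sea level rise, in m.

about 0.0989 m

Δh = αQ/(ρcₚ) = 1.8×10⁻⁴ × 2.2×10⁹ / (1027 × 3900) ≈ 0.098869 m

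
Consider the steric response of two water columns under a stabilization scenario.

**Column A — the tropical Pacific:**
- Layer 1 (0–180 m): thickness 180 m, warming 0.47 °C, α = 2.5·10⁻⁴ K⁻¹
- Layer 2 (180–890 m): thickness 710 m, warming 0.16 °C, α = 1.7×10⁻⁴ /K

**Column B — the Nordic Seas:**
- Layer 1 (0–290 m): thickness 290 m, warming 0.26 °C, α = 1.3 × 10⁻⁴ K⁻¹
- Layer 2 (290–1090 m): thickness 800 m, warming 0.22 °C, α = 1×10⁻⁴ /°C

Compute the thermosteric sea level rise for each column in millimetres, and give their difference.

A: 40.5 mm; B: 27.4 mm; difference 13.1 mm

A 2.5×10⁻⁴ × 0.47 × 180 = 0.02115 m
A Layer 2: 0.16 × 1.7×10⁻⁴ × 710 = 0.019312 m
A total: 0.040462 m
B Layer 1: 290 × 0.26 × 1.3×10⁻⁴ = 0.009802 m
B 800 × 0.22 × 1×10⁻⁴ = 0.01760 m
B total: 0.027402 m
Difference: 0.040462 − 0.027402 = 0.01306 m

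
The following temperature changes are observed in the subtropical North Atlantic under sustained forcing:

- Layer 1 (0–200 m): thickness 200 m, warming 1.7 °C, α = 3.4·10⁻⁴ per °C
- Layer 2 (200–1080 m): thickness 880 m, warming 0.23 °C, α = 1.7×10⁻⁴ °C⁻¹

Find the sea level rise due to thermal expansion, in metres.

0.150 m of thermosteric rise

200 × 1.7 × 3.4×10⁻⁴ = 0.11560 m
Layer 2: 0.23 × 1.7×10⁻⁴ × 880 = 0.034408 m
Δh = 0.11560 + 0.034408 = 0.150008 m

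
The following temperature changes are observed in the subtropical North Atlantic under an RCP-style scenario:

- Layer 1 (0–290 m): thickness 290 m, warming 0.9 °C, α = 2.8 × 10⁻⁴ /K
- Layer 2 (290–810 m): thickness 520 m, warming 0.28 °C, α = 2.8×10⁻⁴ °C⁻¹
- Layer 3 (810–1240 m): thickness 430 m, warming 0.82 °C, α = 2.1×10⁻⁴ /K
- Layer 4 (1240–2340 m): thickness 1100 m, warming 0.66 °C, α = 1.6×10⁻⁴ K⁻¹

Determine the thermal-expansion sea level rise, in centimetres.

0.9 × 290 × 2.8×10⁻⁴ = 0.07308 m
290–810 m: 520 × 0.28 × 2.8×10⁻⁴ = 0.040768 m
Layer 3: 430 × 2.1×10⁻⁴ × 0.82 = 0.074046 m
1100 × 0.66 × 1.6×10⁻⁴ = 0.11616 m
Δh = 0.07308 + 0.040768 + 0.074046 + 0.11616 = 0.304054 m

Δh = 30.4 cm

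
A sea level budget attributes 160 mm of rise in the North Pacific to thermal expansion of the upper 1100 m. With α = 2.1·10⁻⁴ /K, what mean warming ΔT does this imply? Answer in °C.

0.693 °C

ΔT = Δh/(αH) = 0.16 / (2.1×10⁻⁴ × 1100) ≈ 0.6926 °C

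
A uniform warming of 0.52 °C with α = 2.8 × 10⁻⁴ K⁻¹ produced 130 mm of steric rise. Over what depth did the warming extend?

H = Δh/(αΔT) = 0.13 / (2.8×10⁻⁴ × 0.52) ≈ 892.9 m

H ≈ 893 m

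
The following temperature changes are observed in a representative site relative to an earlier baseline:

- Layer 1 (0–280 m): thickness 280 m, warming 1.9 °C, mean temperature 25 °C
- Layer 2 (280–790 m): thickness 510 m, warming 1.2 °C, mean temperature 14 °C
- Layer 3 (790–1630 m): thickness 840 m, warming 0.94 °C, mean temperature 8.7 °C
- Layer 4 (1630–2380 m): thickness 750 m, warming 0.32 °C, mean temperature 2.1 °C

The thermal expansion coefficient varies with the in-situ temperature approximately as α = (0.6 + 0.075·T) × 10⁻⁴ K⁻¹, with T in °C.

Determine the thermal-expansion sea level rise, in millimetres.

Layer 1: α = (0.6 + 0.075×25)×10⁻⁴ = 2.475×10⁻⁴ K⁻¹
Layer 2: α = (0.6 + 0.075×14)×10⁻⁴ = 1.65×10⁻⁴ K⁻¹
Layer 3: α = (0.6 + 0.075×8.7)×10⁻⁴ = 1.2525×10⁻⁴ K⁻¹
Layer 4: α = (0.6 + 0.075×2.1)×10⁻⁴ = 0.7575×10⁻⁴ K⁻¹
0–280 m: 1.9 × 280 × 2.475×10⁻⁴ = 0.13167 m
Layer 2: 1.65×10⁻⁴ × 1.2 × 510 = 0.10098 m
Layer 3: 0.94 × 840 × 1.2525×10⁻⁴ = 0.0988974 m
Layer 4: 750 × 0.7575×10⁻⁴ × 0.32 = 0.01818 m
Δh = 0.13167 + 0.10098 + 0.0988974 + 0.01818 = 0.3497274 m ≈ 350 mm

Δh ≈ 350 mm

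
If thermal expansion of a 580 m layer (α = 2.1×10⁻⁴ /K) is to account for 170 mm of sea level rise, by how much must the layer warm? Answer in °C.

ΔT = Δh/(αH) = 0.17 / (2.1×10⁻⁴ × 580) ≈ 1.396 °C

about 1.40 °C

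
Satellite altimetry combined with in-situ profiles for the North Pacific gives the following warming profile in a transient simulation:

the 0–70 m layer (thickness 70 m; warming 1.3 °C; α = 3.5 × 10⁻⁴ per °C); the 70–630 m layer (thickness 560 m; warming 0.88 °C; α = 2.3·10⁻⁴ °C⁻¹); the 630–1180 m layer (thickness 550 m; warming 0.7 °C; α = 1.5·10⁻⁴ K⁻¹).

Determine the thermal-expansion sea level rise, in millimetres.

Layer 1: 70 × 1.3 × 3.5×10⁻⁴ = 0.03185 m
0.88 × 560 × 2.3×10⁻⁴ = 0.113344 m
630–1180 m: 0.7 × 1.5×10⁻⁴ × 550 = 0.05775 m
Δh = 0.03185 + 0.113344 + 0.05775 = 0.202944 m

203 mm of thermosteric rise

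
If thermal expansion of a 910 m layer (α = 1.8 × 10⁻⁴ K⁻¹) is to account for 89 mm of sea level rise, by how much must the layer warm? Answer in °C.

ΔT = Δh/(αH) = 0.089 / (1.8×10⁻⁴ × 910) ≈ 0.5433 °C

0.54 °C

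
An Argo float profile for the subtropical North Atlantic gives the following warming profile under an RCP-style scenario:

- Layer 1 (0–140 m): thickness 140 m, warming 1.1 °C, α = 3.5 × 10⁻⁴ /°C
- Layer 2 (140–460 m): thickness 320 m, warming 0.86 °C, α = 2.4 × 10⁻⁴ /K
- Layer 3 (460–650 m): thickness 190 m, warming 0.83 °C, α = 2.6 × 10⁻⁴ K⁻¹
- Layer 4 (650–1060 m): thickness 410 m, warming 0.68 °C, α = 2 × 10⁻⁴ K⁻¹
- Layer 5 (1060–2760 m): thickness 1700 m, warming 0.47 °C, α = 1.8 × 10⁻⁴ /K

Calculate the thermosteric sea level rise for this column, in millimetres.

Δh = 361 mm

Layer 1: 140 × 1.1 × 3.5×10⁻⁴ = 0.05390 m
320 × 0.86 × 2.4×10⁻⁴ = 0.066048 m
460–650 m: 2.6×10⁻⁴ × 0.83 × 190 = 0.041002 m
Layer 4: 2×10⁻⁴ × 0.68 × 410 = 0.05576 m
Layer 5: 1700 × 0.47 × 1.8×10⁻⁴ = 0.14382 m
Δh = 0.05390 + 0.066048 + 0.041002 + 0.05576 + 0.14382 = 0.36053 m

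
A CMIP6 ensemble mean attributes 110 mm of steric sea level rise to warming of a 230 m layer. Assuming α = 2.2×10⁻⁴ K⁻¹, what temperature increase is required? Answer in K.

ΔT = Δh/(αH) = 0.11 / (2.2×10⁻⁴ × 230) ≈ 2.174 K

ΔT ≈ 2.17 K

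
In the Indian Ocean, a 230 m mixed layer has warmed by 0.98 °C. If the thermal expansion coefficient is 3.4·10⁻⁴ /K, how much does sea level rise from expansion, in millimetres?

Δh = αΔT·H = 3.4×10⁻⁴ × 0.98 × 230 = 0.076636 m

about 76.6 mm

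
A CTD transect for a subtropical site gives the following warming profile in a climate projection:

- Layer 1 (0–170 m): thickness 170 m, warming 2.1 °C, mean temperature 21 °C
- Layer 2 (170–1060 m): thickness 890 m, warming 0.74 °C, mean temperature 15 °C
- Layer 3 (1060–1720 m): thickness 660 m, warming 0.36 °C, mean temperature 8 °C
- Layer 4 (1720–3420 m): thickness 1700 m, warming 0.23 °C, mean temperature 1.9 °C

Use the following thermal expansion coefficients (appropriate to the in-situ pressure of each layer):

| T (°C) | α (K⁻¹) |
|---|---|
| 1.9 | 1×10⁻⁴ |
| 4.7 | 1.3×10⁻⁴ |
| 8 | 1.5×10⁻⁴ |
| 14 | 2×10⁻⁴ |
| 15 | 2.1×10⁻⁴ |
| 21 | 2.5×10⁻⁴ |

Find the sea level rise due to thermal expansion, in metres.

Layer 1 at 21 °C → α = 2.5×10⁻⁴ K⁻¹
Layer 2 at 15 °C → α = 2.1×10⁻⁴ K⁻¹
Layer 3 at 8 °C → α = 1.5×10⁻⁴ K⁻¹
Layer 4 at 1.9 °C → α = 1×10⁻⁴ K⁻¹
2.1 × 2.5×10⁻⁴ × 170 = 0.08925 m
170–1060 m: 2.1×10⁻⁴ × 0.74 × 890 = 0.138306 m
1060–1720 m: 0.36 × 1.5×10⁻⁴ × 660 = 0.03564 m
1700 × 1×10⁻⁴ × 0.23 = 0.03910 m
Δh = 0.08925 + 0.138306 + 0.03564 + 0.03910 = 0.302296 m

about 0.302 m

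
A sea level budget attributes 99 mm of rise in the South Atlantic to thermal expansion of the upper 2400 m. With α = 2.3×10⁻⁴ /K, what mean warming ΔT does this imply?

ΔT ≈ 0.18 °C

ΔT = Δh/(αH) = 0.099 / (2.3×10⁻⁴ × 2400) ≈ 0.1793 °C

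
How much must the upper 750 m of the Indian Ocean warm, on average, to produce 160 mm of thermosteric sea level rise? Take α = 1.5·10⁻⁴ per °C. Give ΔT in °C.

ΔT = Δh/(αH) = 0.16 / (1.5×10⁻⁴ × 750) ≈ 1.422 °C

1.42 °C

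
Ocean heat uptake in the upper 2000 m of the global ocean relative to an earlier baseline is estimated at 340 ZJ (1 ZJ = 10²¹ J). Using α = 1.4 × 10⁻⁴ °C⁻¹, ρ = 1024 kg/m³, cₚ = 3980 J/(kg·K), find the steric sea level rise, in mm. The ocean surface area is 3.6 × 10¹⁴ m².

Per unit area: Q = 340×10²¹ / (3.6×10¹⁴) ≈ 9.444×10⁸ J/m²
Δh = αQ/(ρcₚ) = 1.4×10⁻⁴ × 9.444×10⁸ / (1024 × 3980) ≈ 0.032442 m

32 mm of thermosteric rise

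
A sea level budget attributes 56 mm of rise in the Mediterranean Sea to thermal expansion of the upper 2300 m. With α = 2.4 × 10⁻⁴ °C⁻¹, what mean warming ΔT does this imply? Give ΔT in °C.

ΔT = Δh/(αH) = 0.056 / (2.4×10⁻⁴ × 2300) ≈ 0.1014 °C

ΔT ≈ 0.101 °C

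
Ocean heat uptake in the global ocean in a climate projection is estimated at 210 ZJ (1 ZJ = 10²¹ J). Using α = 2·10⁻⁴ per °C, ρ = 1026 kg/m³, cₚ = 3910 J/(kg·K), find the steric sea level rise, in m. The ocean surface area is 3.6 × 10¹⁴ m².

Δh = 0.029 m

Per unit area: Q = 210×10²¹ / (3.6×10¹⁴) ≈ 5.833×10⁸ J/m²
Δh = αQ/(ρcₚ) = 2×10⁻⁴ × 5.833×10⁸ / (1026 × 3910) ≈ 0.02908 m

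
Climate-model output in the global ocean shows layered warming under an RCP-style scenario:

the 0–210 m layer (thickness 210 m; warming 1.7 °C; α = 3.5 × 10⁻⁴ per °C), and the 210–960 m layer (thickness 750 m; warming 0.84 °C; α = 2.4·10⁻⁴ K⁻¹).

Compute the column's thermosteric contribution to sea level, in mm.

Δh = 280 mm

0–210 m: 3.5×10⁻⁴ × 210 × 1.7 = 0.12495 m
750 × 2.4×10⁻⁴ × 0.84 = 0.15120 m
Δh = 0.12495 + 0.15120 = 0.27615 m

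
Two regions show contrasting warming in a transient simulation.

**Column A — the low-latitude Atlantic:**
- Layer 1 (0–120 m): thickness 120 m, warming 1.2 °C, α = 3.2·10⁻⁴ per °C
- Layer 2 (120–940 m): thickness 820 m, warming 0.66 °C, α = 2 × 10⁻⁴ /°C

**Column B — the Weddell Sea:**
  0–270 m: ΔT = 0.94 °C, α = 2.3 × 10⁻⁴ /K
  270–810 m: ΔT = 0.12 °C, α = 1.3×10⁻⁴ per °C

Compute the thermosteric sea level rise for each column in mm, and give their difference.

A: 154 mm; B: 66.8 mm; difference 87.5 mm

A Layer 1: 3.2×10⁻⁴ × 1.2 × 120 = 0.04608 m
A 0.66 × 2×10⁻⁴ × 820 = 0.10824 m
A total: 0.15432 m
B Layer 1: 0.94 × 2.3×10⁻⁴ × 270 = 0.058374 m
B 0.12 × 1.3×10⁻⁴ × 540 = 0.008424 m
B total: 0.066798 m
Difference: 0.15432 − 0.066798 = 0.087522 m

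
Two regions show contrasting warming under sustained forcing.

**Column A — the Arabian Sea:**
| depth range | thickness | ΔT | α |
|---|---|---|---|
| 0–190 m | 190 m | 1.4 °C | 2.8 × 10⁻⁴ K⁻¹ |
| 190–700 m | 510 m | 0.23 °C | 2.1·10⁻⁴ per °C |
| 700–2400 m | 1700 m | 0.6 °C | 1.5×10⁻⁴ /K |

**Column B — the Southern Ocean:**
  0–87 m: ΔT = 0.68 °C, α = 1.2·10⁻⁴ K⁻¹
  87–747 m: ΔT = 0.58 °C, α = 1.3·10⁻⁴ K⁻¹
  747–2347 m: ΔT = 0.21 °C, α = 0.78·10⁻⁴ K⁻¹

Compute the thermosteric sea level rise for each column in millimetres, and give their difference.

A 0–190 m: 190 × 2.8×10⁻⁴ × 1.4 = 0.07448 m
A 190–700 m: 0.23 × 510 × 2.1×10⁻⁴ = 0.024633 m
A Layer 3: 1700 × 1.5×10⁻⁴ × 0.6 = 0.15300 m
A total: 0.252113 m
B 0–87 m: 0.68 × 1.2×10⁻⁴ × 87 = 0.0070992 m
B Layer 2: 0.58 × 1.3×10⁻⁴ × 660 = 0.049764 m
B 747–2347 m: 0.78×10⁻⁴ × 0.21 × 1600 = 0.026208 m
B total: 0.0830712 m
Difference: 0.252113 − 0.0830712 = 0.1690418 m

Δh_A ≈ 250 mm, Δh_B ≈ 83 mm; difference ≈ 170 mm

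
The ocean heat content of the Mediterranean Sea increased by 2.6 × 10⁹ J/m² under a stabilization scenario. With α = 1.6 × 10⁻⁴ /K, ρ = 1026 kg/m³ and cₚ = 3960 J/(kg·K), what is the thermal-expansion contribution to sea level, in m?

Δh = αQ/(ρcₚ) = 1.6×10⁻⁴ × 2.6×10⁹ / (1026 × 3960) ≈ 0.10239 m

Δh = 0.10 m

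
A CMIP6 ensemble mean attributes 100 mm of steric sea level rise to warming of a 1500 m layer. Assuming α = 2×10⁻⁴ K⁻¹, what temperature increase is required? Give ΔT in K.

ΔT = Δh/(αH) = 0.1 / (2×10⁻⁴ × 1500) ≈ 0.3333 K

about 0.333 K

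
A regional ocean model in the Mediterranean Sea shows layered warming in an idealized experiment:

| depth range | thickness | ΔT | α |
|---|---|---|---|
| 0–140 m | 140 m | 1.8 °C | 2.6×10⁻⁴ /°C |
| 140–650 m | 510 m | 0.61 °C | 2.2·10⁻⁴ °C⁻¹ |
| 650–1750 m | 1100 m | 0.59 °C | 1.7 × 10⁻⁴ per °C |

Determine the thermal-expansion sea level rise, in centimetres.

24 cm

0–140 m: 1.8 × 2.6×10⁻⁴ × 140 = 0.06552 m
140–650 m: 2.2×10⁻⁴ × 510 × 0.61 = 0.068442 m
Layer 3: 1.7×10⁻⁴ × 0.59 × 1100 = 0.11033 m
Δh = 0.06552 + 0.068442 + 0.11033 = 0.244292 m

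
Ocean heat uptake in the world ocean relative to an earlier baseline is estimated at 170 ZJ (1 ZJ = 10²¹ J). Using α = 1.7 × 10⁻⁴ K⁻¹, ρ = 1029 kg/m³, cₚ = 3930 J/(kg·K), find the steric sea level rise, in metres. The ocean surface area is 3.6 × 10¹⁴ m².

Per unit area: Q = 170×10²¹ / (3.6×10¹⁴) ≈ 4.722×10⁸ J/m²
Δh = αQ/(ρcₚ) = 1.7×10⁻⁴ × 4.722×10⁸ / (1029 × 3930) ≈ 0.01985 m

about 0.0199 m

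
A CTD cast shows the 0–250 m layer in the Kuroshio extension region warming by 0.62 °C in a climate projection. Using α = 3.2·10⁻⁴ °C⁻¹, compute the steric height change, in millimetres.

Δh = 50 mm

Δh = αΔT·H = 3.2×10⁻⁴ × 0.62 × 250 = 0.04960 m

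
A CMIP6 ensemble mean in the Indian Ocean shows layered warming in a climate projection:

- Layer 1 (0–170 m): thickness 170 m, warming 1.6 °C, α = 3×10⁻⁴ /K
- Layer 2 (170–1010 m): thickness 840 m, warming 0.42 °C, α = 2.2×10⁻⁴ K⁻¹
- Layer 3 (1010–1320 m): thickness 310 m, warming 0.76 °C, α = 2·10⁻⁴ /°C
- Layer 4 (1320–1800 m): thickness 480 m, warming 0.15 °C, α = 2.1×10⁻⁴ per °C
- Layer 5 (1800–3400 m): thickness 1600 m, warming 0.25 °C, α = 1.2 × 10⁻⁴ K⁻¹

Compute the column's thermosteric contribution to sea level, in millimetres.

1.6 × 3×10⁻⁴ × 170 = 0.08160 m
170–1010 m: 840 × 0.42 × 2.2×10⁻⁴ = 0.077616 m
Layer 3: 2×10⁻⁴ × 0.76 × 310 = 0.04712 m
2.1×10⁻⁴ × 0.15 × 480 = 0.01512 m
Layer 5: 1600 × 1.2×10⁻⁴ × 0.25 = 0.04800 m
Δh = 0.08160 + 0.077616 + 0.04712 + 0.01512 + 0.04800 = 0.269456 m

269 mm of thermosteric rise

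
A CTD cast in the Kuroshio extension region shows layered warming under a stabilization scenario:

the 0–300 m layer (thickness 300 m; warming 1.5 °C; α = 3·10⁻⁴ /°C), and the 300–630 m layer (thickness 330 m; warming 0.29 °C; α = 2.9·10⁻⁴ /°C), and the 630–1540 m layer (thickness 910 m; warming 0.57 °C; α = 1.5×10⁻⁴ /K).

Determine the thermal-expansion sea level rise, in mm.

Layer 1: 300 × 1.5 × 3×10⁻⁴ = 0.13500 m
330 × 0.29 × 2.9×10⁻⁴ = 0.027753 m
0.57 × 910 × 1.5×10⁻⁴ = 0.077805 m
Δh = 0.13500 + 0.027753 + 0.077805 = 0.240558 m

241 mm of thermosteric rise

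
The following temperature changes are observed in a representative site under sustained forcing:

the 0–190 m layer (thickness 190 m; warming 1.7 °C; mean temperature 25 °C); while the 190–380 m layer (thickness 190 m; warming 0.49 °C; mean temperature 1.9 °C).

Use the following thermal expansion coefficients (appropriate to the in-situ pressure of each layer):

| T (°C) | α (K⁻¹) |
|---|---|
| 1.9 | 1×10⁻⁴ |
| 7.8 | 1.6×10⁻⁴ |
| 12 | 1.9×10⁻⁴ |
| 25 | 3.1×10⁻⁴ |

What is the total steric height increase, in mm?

about 110 mm

Layer 1 at 25 °C → α = 3.1×10⁻⁴ K⁻¹
Layer 2 at 1.9 °C → α = 1×10⁻⁴ K⁻¹
Layer 1: 1.7 × 190 × 3.1×10⁻⁴ = 0.10013 m
0.49 × 190 × 1×10⁻⁴ = 0.00931 m
Δh = 0.10013 + 0.00931 = 0.10944 m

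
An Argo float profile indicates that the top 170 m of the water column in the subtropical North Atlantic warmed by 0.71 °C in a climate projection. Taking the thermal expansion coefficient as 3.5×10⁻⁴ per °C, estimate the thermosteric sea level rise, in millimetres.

42 mm of thermosteric rise

Δh = αΔT·H = 3.5×10⁻⁴ × 0.71 × 170 = 0.042245 m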